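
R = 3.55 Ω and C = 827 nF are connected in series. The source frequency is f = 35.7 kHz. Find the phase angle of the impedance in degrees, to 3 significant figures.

-56.6°

ω = 2πf = 224300 rad/s
X_C = 1/(ωC) = 5.39 Ω
Z = 3.55 − j5.39 Ω
|Z| = √(3.55² + 5.39²) = 6.45 Ω
∠Z = arctan(-5.39/3.55) = -56.6°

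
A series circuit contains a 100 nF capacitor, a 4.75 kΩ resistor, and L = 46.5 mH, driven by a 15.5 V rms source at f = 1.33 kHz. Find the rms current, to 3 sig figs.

3.22 mA

ω = 2πf = 8357 rad/s
X_L = ωL = 389 Ω
X_C = 1/(ωC) = 1200 Ω
Net reactance X = X_L − X_C = -808 Ω
Z = 4750 − j808 Ω
|Z| = √(4750² + 808²) = 4820 Ω
I = V/|Z| = 15.5/4820 = 3.22 mA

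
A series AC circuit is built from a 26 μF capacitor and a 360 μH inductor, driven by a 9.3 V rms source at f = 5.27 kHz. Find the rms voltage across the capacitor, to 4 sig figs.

1.004 V

ω = 2πf = 33110 rad/s
X_L = ωL = 11.92 Ω
X_C = 1/(ωC) = 1.162 Ω
Net reactance X = X_L − X_C = 10.76 Ω
Z = j10.76 Ω
|Z| = √(0² + 10.76²) = 10.76 Ω
I = V/|Z| = 864.4 mA
V_C = I·|Z_C| = 0.8644 × 1.162 = 1.004 V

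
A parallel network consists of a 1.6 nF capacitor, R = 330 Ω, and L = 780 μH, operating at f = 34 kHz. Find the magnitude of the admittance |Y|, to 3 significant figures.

ω = 2πf = 213600 rad/s
X_L = ωL = 167 Ω
X_C = 1/(ωC) = 2930 Ω
Parallel: admittances add. Y = 1/R + 1/(jωL) + jωC
Y = (0.00303 − j0.00566) S
|Y| = 0.00642 S → |Z| = 1/|Y| = 156 Ω, ∠Z = −∠Y = 61.8°

6.42 mS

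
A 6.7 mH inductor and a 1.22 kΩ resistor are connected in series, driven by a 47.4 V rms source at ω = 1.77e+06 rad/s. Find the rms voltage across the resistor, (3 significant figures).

X_L = ωL = 11900 Ω
Z = 1220 + j11900 Ω
|Z| = √(1220² + 11900²) = 11900 Ω
I = V/|Z| = 3.98 mA
V_R = I·|Z_R| = 0.00398 × 1220 = 4.85 V

4.85 V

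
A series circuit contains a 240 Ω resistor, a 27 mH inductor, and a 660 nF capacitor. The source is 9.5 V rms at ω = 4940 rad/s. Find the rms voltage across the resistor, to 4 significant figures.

X_L = ωL = 133.4 Ω
X_C = 1/(ωC) = 306.7 Ω
Net reactance X = X_L − X_C = -173.3 Ω
Z = 240.0 − j173.3 Ω
|Z| = √(240.0² + 173.3²) = 296.0 Ω
I = V/|Z| = 32.09 mA
V_R = I·|Z_R| = 0.03209 × 240.0 = 7.701 V

7.701 V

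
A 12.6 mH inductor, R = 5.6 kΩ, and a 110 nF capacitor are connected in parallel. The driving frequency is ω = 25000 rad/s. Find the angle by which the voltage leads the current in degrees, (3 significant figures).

X_L = ωL = 315 Ω
X_C = 1/(ωC) = 364 Ω
Parallel: admittances add. Y = 1/R + 1/(jωL) + jωC
Y = (0.000179 − j0.000425) S
|Y| = 0.000461 S → |Z| = 1/|Y| = 2170 Ω, ∠Z = −∠Y = 67.2°

67.2°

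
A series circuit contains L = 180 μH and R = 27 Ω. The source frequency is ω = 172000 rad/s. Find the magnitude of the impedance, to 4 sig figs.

41.08 Ω

X_L = ωL = 30.96 Ω
Z = 27.00 + j30.96 Ω
|Z| = √(27.00² + 30.96²) = 41.08 Ω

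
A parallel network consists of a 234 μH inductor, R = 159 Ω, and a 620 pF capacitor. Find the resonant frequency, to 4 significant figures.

ω₀ = 1/√(LC) = 1/√(0.000234 × 6.2e-10) = 2.625e+06 rad/s
f₀ = ω₀/(2π) = 417.8 kHz

417.8 kHz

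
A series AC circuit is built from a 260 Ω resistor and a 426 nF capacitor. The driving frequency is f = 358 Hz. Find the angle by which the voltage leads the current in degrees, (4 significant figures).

ω = 2πf = 2249 rad/s
X_C = 1/(ωC) = 1044 Ω
Z = 260.0 − j1044 Ω
|Z| = √(260.0² + 1044²) = 1075 Ω
∠Z = arctan(-1044/260.0) = -76.01°

-76.01°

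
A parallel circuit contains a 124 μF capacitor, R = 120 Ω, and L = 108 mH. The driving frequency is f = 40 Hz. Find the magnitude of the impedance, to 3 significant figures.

99.2 Ω

ω = 2πf = 251.3 rad/s
X_L = ωL = 27.1 Ω
X_C = 1/(ωC) = 32.1 Ω
Parallel: admittances add. Y = 1/R + 1/(jωL) + jωC
Y = (0.00833 − j0.00568) S
|Y| = 0.0101 S → |Z| = 1/|Y| = 99.2 Ω, ∠Z = −∠Y = 34.3°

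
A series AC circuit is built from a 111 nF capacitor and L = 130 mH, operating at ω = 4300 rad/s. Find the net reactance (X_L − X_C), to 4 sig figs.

-1536 Ω

X_L = ωL = 559.0 Ω
X_C = 1/(ωC) = 2095 Ω
X = 559.0 − 2095 = -1536 Ω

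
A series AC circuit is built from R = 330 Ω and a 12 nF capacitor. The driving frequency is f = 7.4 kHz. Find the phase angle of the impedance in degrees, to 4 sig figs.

-79.57°

ω = 2πf = 46500 rad/s
X_C = 1/(ωC) = 1792 Ω
Z = 330.0 − j1792 Ω
|Z| = √(330.0² + 1792²) = 1822 Ω
∠Z = arctan(-1792/330.0) = -79.57°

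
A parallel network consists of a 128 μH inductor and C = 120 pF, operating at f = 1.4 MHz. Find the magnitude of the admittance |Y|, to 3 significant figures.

ω = 2πf = 8.796e+06 rad/s
X_L = ωL = 1130 Ω
X_C = 1/(ωC) = 947 Ω
Parallel: admittances add. Y = 1/(jωL) + jωC
Y = (0 + j0.000167) S
|Y| = 0.000167 S → |Z| = 1/|Y| = 5970 Ω, ∠Z = −∠Y = -90.0°

167 μS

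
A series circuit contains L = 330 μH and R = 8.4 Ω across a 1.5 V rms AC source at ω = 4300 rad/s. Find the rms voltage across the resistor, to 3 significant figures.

X_L = ωL = 1.42 Ω
Z = 8.40 + j1.42 Ω
|Z| = √(8.40² + 1.42²) = 8.52 Ω
I = V/|Z| = 176 mA
V_R = I·|Z_R| = 0.176 × 8.40 = 1.48 V

1.48 V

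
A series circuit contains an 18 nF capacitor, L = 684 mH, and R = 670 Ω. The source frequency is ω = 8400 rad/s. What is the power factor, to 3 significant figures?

0.611

X_L = ωL = 5750 Ω
X_C = 1/(ωC) = 6610 Ω
Net reactance X = X_L − X_C = -868 Ω
Z = 670 − j868 Ω
|Z| = √(670² + 868²) = 1100 Ω
∠Z = arctan(-868/670) = -52.3°
cos φ = cos(-52.3°) = 0.611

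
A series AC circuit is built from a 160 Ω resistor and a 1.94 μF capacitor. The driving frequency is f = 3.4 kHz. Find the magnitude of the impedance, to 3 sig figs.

162 Ω

ω = 2πf = 21360 rad/s
X_C = 1/(ωC) = 24.1 Ω
Z = 160 − j24.1 Ω
|Z| = √(160² + 24.1²) = 162 Ω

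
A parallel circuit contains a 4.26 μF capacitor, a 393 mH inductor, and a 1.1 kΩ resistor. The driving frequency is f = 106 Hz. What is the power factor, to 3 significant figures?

ω = 2πf = 666.0 rad/s
X_L = ωL = 262 Ω
X_C = 1/(ωC) = 352 Ω
Parallel: admittances add. Y = 1/R + 1/(jωL) + jωC
Y = (0.000909 − j0.000983) S
|Y| = 0.00134 S → |Z| = 1/|Y| = 747 Ω, ∠Z = −∠Y = 47.2°
cos φ = cos(47.2°) = 0.679

0.679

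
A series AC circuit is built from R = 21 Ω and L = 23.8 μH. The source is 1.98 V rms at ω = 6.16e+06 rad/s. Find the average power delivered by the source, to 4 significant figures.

3.753 mW

X_L = ωL = 146.6 Ω
Z = 21.00 + j146.6 Ω
|Z| = √(21.00² + 146.6²) = 148.1 Ω
∠Z = arctan(146.6/21.00) = 81.85°
I = V/|Z| = 13.37 mA
P = VI cos φ = 1.98 × 0.01337 × cos(81.85°) = 3.753 mW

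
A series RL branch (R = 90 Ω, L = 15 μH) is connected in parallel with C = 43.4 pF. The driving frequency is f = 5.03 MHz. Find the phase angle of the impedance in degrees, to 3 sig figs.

59.8°

ω = 2πf = 3.16e+07 rad/s
X_L = ωL = 474 Ω
X_C = 1/(ωC) = 729 Ω
Branch 1 (R+jX_L): Z₁ = 90.0 + j474 Ω, |Z₁| = 483 Ω
Branch 2 (−jX_C): Z₂ = −j729 Ω
Parallel: Z = Z₁Z₂/(Z₁+Z₂), |Z| = 1300 Ω, ∠Z = 59.8°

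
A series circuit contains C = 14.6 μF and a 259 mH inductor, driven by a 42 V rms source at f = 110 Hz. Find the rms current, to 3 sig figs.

526 mA

ω = 2πf = 691.2 rad/s
X_L = ωL = 179 Ω
X_C = 1/(ωC) = 99.1 Ω
Net reactance X = X_L − X_C = 79.9 Ω
Z = j79.9 Ω
|Z| = √(0² + 79.9²) = 79.9 Ω
I = V/|Z| = 42/79.9 = 526 mA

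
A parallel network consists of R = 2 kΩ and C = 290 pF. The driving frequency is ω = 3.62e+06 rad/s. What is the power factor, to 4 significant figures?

0.4300

X_C = 1/(ωC) = 952.6 Ω
Parallel: admittances add. Y = 1/R + jωC
Y = (0.0005000 + j0.001050) S
|Y| = 0.001163 S → |Z| = 1/|Y| = 860.0 Ω, ∠Z = −∠Y = -64.53°
cos φ = cos(-64.53°) = 0.4300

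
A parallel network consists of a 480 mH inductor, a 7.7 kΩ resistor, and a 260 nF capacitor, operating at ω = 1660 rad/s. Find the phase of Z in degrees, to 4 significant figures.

X_L = ωL = 796.8 Ω
X_C = 1/(ωC) = 2317 Ω
Parallel: admittances add. Y = 1/R + 1/(jωL) + jωC
Y = (0.0001299 − j0.0008234) S
|Y| = 0.0008336 S → |Z| = 1/|Y| = 1200 Ω, ∠Z = −∠Y = 81.04°

81.04°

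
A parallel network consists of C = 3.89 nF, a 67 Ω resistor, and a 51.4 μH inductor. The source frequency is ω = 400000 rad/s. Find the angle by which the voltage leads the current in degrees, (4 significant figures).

72.41°

X_L = ωL = 20.56 Ω
X_C = 1/(ωC) = 642.7 Ω
Parallel: admittances add. Y = 1/R + 1/(jωL) + jωC
Y = (0.01493 − j0.04708) S
|Y| = 0.04939 S → |Z| = 1/|Y| = 20.25 Ω, ∠Z = −∠Y = 72.41°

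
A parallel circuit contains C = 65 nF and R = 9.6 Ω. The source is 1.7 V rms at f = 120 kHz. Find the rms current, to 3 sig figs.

ω = 2πf = 754000 rad/s
X_C = 1/(ωC) = 20.4 Ω
Parallel: admittances add. Y = 1/R + jωC
Y = (0.104 + j0.0490) S
|Y| = 0.115 S → |Z| = 1/|Y| = 8.69 Ω, ∠Z = −∠Y = -25.2°
I = V/|Z| = 1.7/8.69 = 196 mA

196 mA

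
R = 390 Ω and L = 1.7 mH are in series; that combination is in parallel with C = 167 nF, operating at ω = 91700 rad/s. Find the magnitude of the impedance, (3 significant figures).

68.5 Ω

X_L = ωL = 156 Ω
X_C = 1/(ωC) = 65.3 Ω
Branch 1 (R+jX_L): Z₁ = 390 + j156 Ω, |Z₁| = 420 Ω
Branch 2 (−jX_C): Z₂ = −j65.3 Ω
Parallel: Z = Z₁Z₂/(Z₁+Z₂), |Z| = 68.5 Ω, ∠Z = -81.3°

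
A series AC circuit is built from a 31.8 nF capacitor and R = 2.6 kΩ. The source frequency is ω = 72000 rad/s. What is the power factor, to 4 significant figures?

X_C = 1/(ωC) = 436.8 Ω
Z = 2600 − j436.8 Ω
|Z| = √(2600² + 436.8²) = 2636 Ω
∠Z = arctan(-436.8/2600) = -9.536°
cos φ = cos(-9.536°) = 0.9862

0.9862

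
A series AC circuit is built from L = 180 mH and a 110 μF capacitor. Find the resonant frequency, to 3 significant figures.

35.8 Hz

ω₀ = 1/√(LC) = 1/√(0.18 × 0.00011) = 224.7 rad/s
f₀ = ω₀/(2π) = 35.8 Hz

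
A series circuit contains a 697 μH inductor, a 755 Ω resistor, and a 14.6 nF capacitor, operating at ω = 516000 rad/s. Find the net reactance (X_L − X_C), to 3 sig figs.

227 Ω

X_L = ωL = 360 Ω
X_C = 1/(ωC) = 133 Ω
X = 360 − 133 = 227 Ω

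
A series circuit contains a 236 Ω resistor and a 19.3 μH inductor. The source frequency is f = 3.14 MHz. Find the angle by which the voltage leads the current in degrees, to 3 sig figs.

58.2°

ω = 2πf = 1.973e+07 rad/s
X_L = ωL = 381 Ω
Z = 236 + j381 Ω
|Z| = √(236² + 381²) = 448 Ω
∠Z = arctan(381/236) = 58.2°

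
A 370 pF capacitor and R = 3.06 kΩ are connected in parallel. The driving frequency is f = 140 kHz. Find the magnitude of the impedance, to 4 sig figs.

2168 Ω

ω = 2πf = 879600 rad/s
X_C = 1/(ωC) = 3072 Ω
Parallel: admittances add. Y = 1/R + jωC
Y = (0.0003268 + j0.0003255) S
|Y| = 0.0004612 S → |Z| = 1/|Y| = 2168 Ω, ∠Z = −∠Y = -44.88°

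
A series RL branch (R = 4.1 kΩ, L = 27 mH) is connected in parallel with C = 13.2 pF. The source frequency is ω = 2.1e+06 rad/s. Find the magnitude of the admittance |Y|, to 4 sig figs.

10.25 μS

X_L = ωL = 56700 Ω
X_C = 1/(ωC) = 36080 Ω
Branch 1 (R+jX_L): Z₁ = 4100 + j56700 Ω, |Z₁| = 56850 Ω
Branch 2 (−jX_C): Z₂ = −j36080 Ω
Parallel: Z = Z₁Z₂/(Z₁+Z₂), |Z| = 97520 Ω, ∠Z = -82.89°
|Y| = 1/|Z| = 10.25 μS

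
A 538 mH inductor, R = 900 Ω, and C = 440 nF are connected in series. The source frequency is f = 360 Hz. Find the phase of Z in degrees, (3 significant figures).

13.3°

ω = 2πf = 2262 rad/s
X_L = ωL = 1220 Ω
X_C = 1/(ωC) = 1000 Ω
Net reactance X = X_L − X_C = 212 Ω
Z = 900 + j212 Ω
|Z| = √(900² + 212²) = 925 Ω
∠Z = arctan(212/900) = 13.3°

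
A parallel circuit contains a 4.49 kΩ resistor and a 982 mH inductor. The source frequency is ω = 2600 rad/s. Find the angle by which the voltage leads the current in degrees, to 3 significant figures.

60.4°

X_L = ωL = 2550 Ω
Parallel: admittances add. Y = 1/R + 1/(jωL)
Y = (0.000223 − j0.000392) S
|Y| = 0.000451 S → |Z| = 1/|Y| = 2220 Ω, ∠Z = −∠Y = 60.4°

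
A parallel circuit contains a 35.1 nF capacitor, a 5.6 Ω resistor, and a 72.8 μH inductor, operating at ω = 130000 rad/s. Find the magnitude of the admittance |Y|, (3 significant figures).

X_L = ωL = 9.46 Ω
X_C = 1/(ωC) = 219 Ω
Parallel: admittances add. Y = 1/R + 1/(jωL) + jωC
Y = (0.179 − j0.101) S
|Y| = 0.205 S → |Z| = 1/|Y| = 4.87 Ω, ∠Z = −∠Y = 29.5°

205 mS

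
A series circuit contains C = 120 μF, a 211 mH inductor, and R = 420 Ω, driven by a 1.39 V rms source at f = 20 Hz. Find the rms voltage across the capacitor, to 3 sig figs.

0.218 V

ω = 2πf = 125.7 rad/s
X_L = ωL = 26.5 Ω
X_C = 1/(ωC) = 66.3 Ω
Net reactance X = X_L − X_C = -39.8 Ω
Z = 420 − j39.8 Ω
|Z| = √(420² + 39.8²) = 422 Ω
I = V/|Z| = 3.29 mA
V_C = I·|Z_C| = 0.00329 × 66.3 = 0.218 V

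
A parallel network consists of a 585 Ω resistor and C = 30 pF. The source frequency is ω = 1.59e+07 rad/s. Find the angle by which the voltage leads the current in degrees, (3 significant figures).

X_C = 1/(ωC) = 2100 Ω
Parallel: admittances add. Y = 1/R + jωC
Y = (0.00171 + j0.000477) S
|Y| = 0.00177 S → |Z| = 1/|Y| = 563 Ω, ∠Z = −∠Y = -15.6°

-15.6°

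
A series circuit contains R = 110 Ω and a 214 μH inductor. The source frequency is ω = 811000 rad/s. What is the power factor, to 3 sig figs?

0.535

X_L = ωL = 174 Ω
Z = 110 + j174 Ω
|Z| = √(110² + 174²) = 205 Ω
∠Z = arctan(174/110) = 57.6°
cos φ = cos(57.6°) = 0.535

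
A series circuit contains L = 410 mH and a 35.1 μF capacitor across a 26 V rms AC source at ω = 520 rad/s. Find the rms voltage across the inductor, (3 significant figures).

35.0 V

X_L = ωL = 213 Ω
X_C = 1/(ωC) = 54.8 Ω
Net reactance X = X_L − X_C = 158 Ω
Z = j158 Ω
|Z| = √(0² + 158²) = 158 Ω
I = V/|Z| = 164 mA
V_L = I·|Z_L| = 0.164 × 213 = 35.0 V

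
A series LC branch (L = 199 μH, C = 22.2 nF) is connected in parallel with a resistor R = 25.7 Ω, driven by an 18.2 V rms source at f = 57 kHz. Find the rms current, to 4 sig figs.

782.9 mA

ω = 2πf = 358100 rad/s
X_L = ωL = 71.27 Ω
X_C = 1/(ωC) = 125.8 Ω
Branch 1: Z₁ = R = 25.70 Ω
Branch 2 (series LC): Z₂ = j(X_L − X_C) = −j54.50 Ω
Parallel: Z = Z₁Z₂/(Z₁+Z₂), |Z| = 23.25 Ω, ∠Z = -25.24°
I = V/|Z| = 18.2/23.25 = 782.9 mA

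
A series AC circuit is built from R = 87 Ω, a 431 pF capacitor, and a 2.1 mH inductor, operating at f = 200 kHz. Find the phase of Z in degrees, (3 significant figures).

ω = 2πf = 1.257e+06 rad/s
X_L = ωL = 2640 Ω
X_C = 1/(ωC) = 1850 Ω
Net reactance X = X_L − X_C = 793 Ω
Z = 87.0 + j793 Ω
|Z| = √(87.0² + 793²) = 797 Ω
∠Z = arctan(793/87.0) = 83.7°

83.7°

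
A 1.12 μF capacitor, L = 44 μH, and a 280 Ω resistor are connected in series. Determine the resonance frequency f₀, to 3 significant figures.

ω₀ = 1/√(LC) = 1/√(4.4e-05 × 1.12e-06) = 142500 rad/s
f₀ = ω₀/(2π) = 22.7 kHz

22.7 kHz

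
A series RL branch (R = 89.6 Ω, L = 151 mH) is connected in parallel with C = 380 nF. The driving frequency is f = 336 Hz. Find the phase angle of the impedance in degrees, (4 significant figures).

68.78°

ω = 2πf = 2111 rad/s
X_L = ωL = 318.8 Ω
X_C = 1/(ωC) = 1247 Ω
Branch 1 (R+jX_L): Z₁ = 89.60 + j318.8 Ω, |Z₁| = 331.1 Ω
Branch 2 (−jX_C): Z₂ = −j1247 Ω
Parallel: Z = Z₁Z₂/(Z₁+Z₂), |Z| = 442.9 Ω, ∠Z = 68.78°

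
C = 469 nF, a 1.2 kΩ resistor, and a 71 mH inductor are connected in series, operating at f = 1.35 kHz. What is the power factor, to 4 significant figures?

0.9598

ω = 2πf = 8482 rad/s
X_L = ωL = 602.2 Ω
X_C = 1/(ωC) = 251.4 Ω
Net reactance X = X_L − X_C = 350.9 Ω
Z = 1200 + j350.9 Ω
|Z| = √(1200² + 350.9²) = 1250 Ω
∠Z = arctan(350.9/1200) = 16.30°
cos φ = cos(16.30°) = 0.9598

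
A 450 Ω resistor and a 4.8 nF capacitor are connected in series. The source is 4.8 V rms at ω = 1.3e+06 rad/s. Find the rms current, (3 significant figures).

10.0 mA

X_C = 1/(ωC) = 160 Ω
Z = 450 − j160 Ω
|Z| = √(450² + 160²) = 478 Ω
I = V/|Z| = 4.8/478 = 10.0 mA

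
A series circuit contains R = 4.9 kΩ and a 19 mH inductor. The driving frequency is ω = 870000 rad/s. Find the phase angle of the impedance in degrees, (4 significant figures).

73.49°

X_L = ωL = 16530 Ω
Z = 4900 + j16530 Ω
|Z| = √(4900² + 16530²) = 17240 Ω
∠Z = arctan(16530/4900) = 73.49°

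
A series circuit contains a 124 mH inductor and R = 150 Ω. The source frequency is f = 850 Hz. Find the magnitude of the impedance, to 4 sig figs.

ω = 2πf = 5341 rad/s
X_L = ωL = 662.2 Ω
Z = 150.0 + j662.2 Ω
|Z| = √(150.0² + 662.2²) = 679.0 Ω

679.0 Ω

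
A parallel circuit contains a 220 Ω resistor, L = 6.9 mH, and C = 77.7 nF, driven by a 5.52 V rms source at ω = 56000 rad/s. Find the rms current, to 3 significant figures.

X_L = ωL = 386 Ω
X_C = 1/(ωC) = 230 Ω
Parallel: admittances add. Y = 1/R + 1/(jωL) + jωC
Y = (0.00455 + j0.00176) S
|Y| = 0.00488 S → |Z| = 1/|Y| = 205 Ω, ∠Z = −∠Y = -21.2°
I = V/|Z| = 5.52/205 = 26.9 mA

26.9 mA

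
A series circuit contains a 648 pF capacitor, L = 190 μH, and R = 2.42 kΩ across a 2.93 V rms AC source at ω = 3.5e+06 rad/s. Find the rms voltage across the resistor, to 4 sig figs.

2.918 V

X_L = ωL = 665.0 Ω
X_C = 1/(ωC) = 440.9 Ω
Net reactance X = X_L − X_C = 224.1 Ω
Z = 2420 + j224.1 Ω
|Z| = √(2420² + 224.1²) = 2430 Ω
I = V/|Z| = 1.206 mA
V_R = I·|Z_R| = 0.001206 × 2420 = 2.918 V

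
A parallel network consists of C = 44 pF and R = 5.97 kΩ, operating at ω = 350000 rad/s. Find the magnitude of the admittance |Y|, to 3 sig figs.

X_C = 1/(ωC) = 64900 Ω
Parallel: admittances add. Y = 1/R + jωC
Y = (0.000168 + j1.54e-05) S
|Y| = 0.000168 S → |Z| = 1/|Y| = 5940 Ω, ∠Z = −∠Y = -5.25°

168 μS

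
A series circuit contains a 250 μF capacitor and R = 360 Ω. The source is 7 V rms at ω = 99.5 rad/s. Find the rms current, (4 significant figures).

19.32 mA

X_C = 1/(ωC) = 40.20 Ω
Z = 360.0 − j40.20 Ω
|Z| = √(360.0² + 40.20²) = 362.2 Ω
I = V/|Z| = 7/362.2 = 19.32 mA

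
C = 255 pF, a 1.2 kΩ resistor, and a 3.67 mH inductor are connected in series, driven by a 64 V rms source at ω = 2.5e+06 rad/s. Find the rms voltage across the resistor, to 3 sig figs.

9.97 V

X_L = ωL = 9180 Ω
X_C = 1/(ωC) = 1570 Ω
Net reactance X = X_L − X_C = 7610 Ω
Z = 1200 + j7610 Ω
|Z| = √(1200² + 7610²) = 7700 Ω
I = V/|Z| = 8.31 mA
V_R = I·|Z_R| = 0.00831 × 1200 = 9.97 V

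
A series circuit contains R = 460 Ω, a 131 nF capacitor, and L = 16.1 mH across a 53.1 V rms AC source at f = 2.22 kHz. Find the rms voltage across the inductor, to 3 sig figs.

21.2 V

ω = 2πf = 13950 rad/s
X_L = ωL = 225 Ω
X_C = 1/(ωC) = 547 Ω
Net reactance X = X_L − X_C = -323 Ω
Z = 460 − j323 Ω
|Z| = √(460² + 323²) = 562 Ω
I = V/|Z| = 94.5 mA
V_L = I·|Z_L| = 0.0945 × 225 = 21.2 V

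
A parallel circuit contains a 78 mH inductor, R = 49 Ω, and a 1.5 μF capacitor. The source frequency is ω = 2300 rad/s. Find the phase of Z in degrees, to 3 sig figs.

5.94°

X_L = ωL = 179 Ω
X_C = 1/(ωC) = 290 Ω
Parallel: admittances add. Y = 1/R + 1/(jωL) + jωC
Y = (0.0204 − j0.00212) S
|Y| = 0.0205 S → |Z| = 1/|Y| = 48.7 Ω, ∠Z = −∠Y = 5.94°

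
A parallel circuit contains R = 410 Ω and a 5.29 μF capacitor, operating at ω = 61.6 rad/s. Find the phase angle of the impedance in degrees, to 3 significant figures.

X_C = 1/(ωC) = 3070 Ω
Parallel: admittances add. Y = 1/R + jωC
Y = (0.00244 + j0.000326) S
|Y| = 0.00246 S → |Z| = 1/|Y| = 406 Ω, ∠Z = −∠Y = -7.61°

-7.61°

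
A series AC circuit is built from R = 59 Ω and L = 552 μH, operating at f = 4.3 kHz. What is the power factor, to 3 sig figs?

ω = 2πf = 27020 rad/s
X_L = ωL = 14.9 Ω
Z = 59.0 + j14.9 Ω
|Z| = √(59.0² + 14.9²) = 60.9 Ω
∠Z = arctan(14.9/59.0) = 14.2°
cos φ = cos(14.2°) = 0.970

0.970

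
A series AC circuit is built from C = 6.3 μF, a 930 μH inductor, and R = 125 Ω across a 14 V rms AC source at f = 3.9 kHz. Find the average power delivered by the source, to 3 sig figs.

ω = 2πf = 24500 rad/s
X_L = ωL = 22.8 Ω
X_C = 1/(ωC) = 6.48 Ω
Net reactance X = X_L − X_C = 16.3 Ω
Z = 125 + j16.3 Ω
|Z| = √(125² + 16.3²) = 126 Ω
∠Z = arctan(16.3/125) = 7.43°
I = V/|Z| = 111 mA
P = VI cos φ = 14 × 0.111 × cos(7.43°) = 1.54 W

1.54 W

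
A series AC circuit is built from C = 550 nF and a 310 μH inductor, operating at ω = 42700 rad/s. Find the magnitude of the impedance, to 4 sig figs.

29.34 Ω

X_L = ωL = 13.24 Ω
X_C = 1/(ωC) = 42.58 Ω
Net reactance X = X_L − X_C = -29.34 Ω
Z = − j29.34 Ω
|Z| = √(0² + 29.34²) = 29.34 Ω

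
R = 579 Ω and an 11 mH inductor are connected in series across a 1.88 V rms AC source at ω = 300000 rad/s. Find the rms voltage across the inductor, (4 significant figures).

1.852 V

X_L = ωL = 3300 Ω
Z = 579.0 + j3300 Ω
|Z| = √(579.0² + 3300²) = 3350 Ω
I = V/|Z| = 561.1 μA
V_L = I·|Z_L| = 0.0005611 × 3300 = 1.852 V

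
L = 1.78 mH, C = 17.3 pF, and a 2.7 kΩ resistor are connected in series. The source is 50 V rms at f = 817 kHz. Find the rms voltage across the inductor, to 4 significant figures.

ω = 2πf = 5.133e+06 rad/s
X_L = ωL = 9137 Ω
X_C = 1/(ωC) = 11260 Ω
Net reactance X = X_L − X_C = -2123 Ω
Z = 2700 − j2123 Ω
|Z| = √(2700² + 2123²) = 3435 Ω
I = V/|Z| = 14.56 mA
V_L = I·|Z_L| = 0.01456 × 9137 = 133.0 V

133.0 V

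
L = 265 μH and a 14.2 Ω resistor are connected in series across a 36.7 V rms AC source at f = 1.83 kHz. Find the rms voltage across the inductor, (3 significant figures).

7.70 V

ω = 2πf = 11500 rad/s
X_L = ωL = 3.05 Ω
Z = 14.2 + j3.05 Ω
|Z| = √(14.2² + 3.05²) = 14.5 Ω
I = V/|Z| = 2.53 A
V_L = I·|Z_L| = 2.53 × 3.05 = 7.70 V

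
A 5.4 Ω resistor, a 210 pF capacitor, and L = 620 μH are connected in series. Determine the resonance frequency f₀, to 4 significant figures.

ω₀ = 1/√(LC) = 1/√(0.00062 × 2.1e-10) = 2.771e+06 rad/s
f₀ = ω₀/(2π) = 441.1 kHz

441.1 kHz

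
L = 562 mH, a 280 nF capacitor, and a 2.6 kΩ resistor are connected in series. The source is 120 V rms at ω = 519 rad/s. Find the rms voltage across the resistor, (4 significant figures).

X_L = ωL = 291.7 Ω
X_C = 1/(ωC) = 6881 Ω
Net reactance X = X_L − X_C = -6590 Ω
Z = 2600 − j6590 Ω
|Z| = √(2600² + 6590²) = 7084 Ω
I = V/|Z| = 16.94 mA
V_R = I·|Z_R| = 0.01694 × 2600 = 44.04 V

44.04 V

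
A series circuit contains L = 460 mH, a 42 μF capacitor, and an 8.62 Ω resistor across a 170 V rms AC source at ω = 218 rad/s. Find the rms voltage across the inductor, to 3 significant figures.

X_L = ωL = 100 Ω
X_C = 1/(ωC) = 109 Ω
Net reactance X = X_L − X_C = -8.94 Ω
Z = 8.62 − j8.94 Ω
|Z| = √(8.62² + 8.94²) = 12.4 Ω
I = V/|Z| = 13.7 A
V_L = I·|Z_L| = 13.7 × 100 = 1370 V

1370 V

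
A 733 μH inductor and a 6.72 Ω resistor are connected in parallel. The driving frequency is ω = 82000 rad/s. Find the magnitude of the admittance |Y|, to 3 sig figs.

150 mS

X_L = ωL = 60.1 Ω
Parallel: admittances add. Y = 1/R + 1/(jωL)
Y = (0.149 − j0.0166) S
|Y| = 0.150 S → |Z| = 1/|Y| = 6.68 Ω, ∠Z = −∠Y = 6.38°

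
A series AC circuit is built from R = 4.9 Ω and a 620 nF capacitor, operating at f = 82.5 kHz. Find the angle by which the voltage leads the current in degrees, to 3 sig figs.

ω = 2πf = 518400 rad/s
X_C = 1/(ωC) = 3.11 Ω
Z = 4.90 − j3.11 Ω
|Z| = √(4.90² + 3.11²) = 5.80 Ω
∠Z = arctan(-3.11/4.90) = -32.4°

-32.4°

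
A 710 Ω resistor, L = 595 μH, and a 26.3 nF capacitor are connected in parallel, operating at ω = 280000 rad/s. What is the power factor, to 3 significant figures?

X_L = ωL = 167 Ω
X_C = 1/(ωC) = 136 Ω
Parallel: admittances add. Y = 1/R + 1/(jωL) + jωC
Y = (0.00141 + j0.00136) S
|Y| = 0.00196 S → |Z| = 1/|Y| = 510 Ω, ∠Z = −∠Y = -44.0°
cos φ = cos(-44.0°) = 0.719

0.719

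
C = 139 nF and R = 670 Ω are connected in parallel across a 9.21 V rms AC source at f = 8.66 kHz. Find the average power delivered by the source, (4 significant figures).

126.6 mW

ω = 2πf = 54410 rad/s
X_C = 1/(ωC) = 132.2 Ω
Parallel: admittances add. Y = 1/R + jωC
Y = (0.001493 + j0.007563) S
|Y| = 0.007709 S → |Z| = 1/|Y| = 129.7 Ω, ∠Z = −∠Y = -78.84°
I = V/|Z| = 71.00 mA
P = VI cos φ = 9.21 × 0.07100 × cos(-78.84°) = 126.6 mW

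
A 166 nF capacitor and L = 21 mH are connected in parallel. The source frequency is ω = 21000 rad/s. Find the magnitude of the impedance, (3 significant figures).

821 Ω

X_L = ωL = 441 Ω
X_C = 1/(ωC) = 287 Ω
Parallel: admittances add. Y = 1/(jωL) + jωC
Y = (0 + j0.00122) S
|Y| = 0.00122 S → |Z| = 1/|Y| = 821 Ω, ∠Z = −∠Y = -90.0°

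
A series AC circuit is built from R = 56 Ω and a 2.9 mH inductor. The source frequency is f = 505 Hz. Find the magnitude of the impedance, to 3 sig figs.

ω = 2πf = 3173 rad/s
X_L = ωL = 9.20 Ω
Z = 56.0 + j9.20 Ω
|Z| = √(56.0² + 9.20²) = 56.8 Ω

56.8 Ω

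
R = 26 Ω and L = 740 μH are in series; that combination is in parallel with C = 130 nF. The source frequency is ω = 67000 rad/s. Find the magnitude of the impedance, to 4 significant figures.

X_L = ωL = 49.58 Ω
X_C = 1/(ωC) = 114.8 Ω
Branch 1 (R+jX_L): Z₁ = 26.00 + j49.58 Ω, |Z₁| = 55.98 Ω
Branch 2 (−jX_C): Z₂ = −j114.8 Ω
Parallel: Z = Z₁Z₂/(Z₁+Z₂), |Z| = 91.53 Ω, ∠Z = 40.60°

91.53 Ω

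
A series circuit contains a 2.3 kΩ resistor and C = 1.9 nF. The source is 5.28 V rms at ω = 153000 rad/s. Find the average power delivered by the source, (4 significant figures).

3.745 mW

X_C = 1/(ωC) = 3440 Ω
Z = 2300 − j3440 Ω
|Z| = √(2300² + 3440²) = 4138 Ω
∠Z = arctan(-3440/2300) = -56.23°
I = V/|Z| = 1.276 mA
P = VI cos φ = 5.28 × 0.001276 × cos(-56.23°) = 3.745 mW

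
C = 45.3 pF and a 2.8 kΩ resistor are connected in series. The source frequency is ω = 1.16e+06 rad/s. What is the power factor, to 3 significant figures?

0.146

X_C = 1/(ωC) = 19000 Ω
Z = 2800 − j19000 Ω
|Z| = √(2800² + 19000²) = 19200 Ω
∠Z = arctan(-19000/2800) = -81.6°
cos φ = cos(-81.6°) = 0.146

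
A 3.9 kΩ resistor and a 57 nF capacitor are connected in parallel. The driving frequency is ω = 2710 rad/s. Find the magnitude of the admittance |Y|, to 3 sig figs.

X_C = 1/(ωC) = 6470 Ω
Parallel: admittances add. Y = 1/R + jωC
Y = (0.000256 + j0.000154) S
|Y| = 0.000299 S → |Z| = 1/|Y| = 3340 Ω, ∠Z = −∠Y = -31.1°

299 μS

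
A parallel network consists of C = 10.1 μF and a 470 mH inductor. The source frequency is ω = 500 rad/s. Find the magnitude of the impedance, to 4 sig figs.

X_L = ωL = 235.0 Ω
X_C = 1/(ωC) = 198.0 Ω
Parallel: admittances add. Y = 1/(jωL) + jωC
Y = (0 + j0.0007947) S
|Y| = 0.0007947 S → |Z| = 1/|Y| = 1258 Ω, ∠Z = −∠Y = -90.00°

1258 Ω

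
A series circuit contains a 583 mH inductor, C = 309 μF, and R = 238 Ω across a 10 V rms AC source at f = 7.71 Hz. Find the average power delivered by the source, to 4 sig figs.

409.4 mW

ω = 2πf = 48.44 rad/s
X_L = ωL = 28.24 Ω
X_C = 1/(ωC) = 66.80 Ω
Net reactance X = X_L − X_C = -38.56 Ω
Z = 238.0 − j38.56 Ω
|Z| = √(238.0² + 38.56²) = 241.1 Ω
∠Z = arctan(-38.56/238.0) = -9.203°
I = V/|Z| = 41.48 mA
P = VI cos φ = 10 × 0.04148 × cos(-9.203°) = 409.4 mW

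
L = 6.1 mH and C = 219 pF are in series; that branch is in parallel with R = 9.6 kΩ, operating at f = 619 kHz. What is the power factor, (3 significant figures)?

0.920

ω = 2πf = 3.889e+06 rad/s
X_L = ωL = 23700 Ω
X_C = 1/(ωC) = 1170 Ω
Branch 1: Z₁ = R = 9600 Ω
Branch 2 (series LC): Z₂ = j(X_L − X_C) = j22600 Ω
Parallel: Z = Z₁Z₂/(Z₁+Z₂), |Z| = 8830 Ω, ∠Z = 23.1°
cos φ = cos(23.1°) = 0.920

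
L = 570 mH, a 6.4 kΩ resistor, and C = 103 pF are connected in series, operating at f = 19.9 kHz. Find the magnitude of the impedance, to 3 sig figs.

9040 Ω

ω = 2πf = 125000 rad/s
X_L = ωL = 71300 Ω
X_C = 1/(ωC) = 77600 Ω
Net reactance X = X_L − X_C = -6380 Ω
Z = 6400 − j6380 Ω
|Z| = √(6400² + 6380²) = 9040 Ω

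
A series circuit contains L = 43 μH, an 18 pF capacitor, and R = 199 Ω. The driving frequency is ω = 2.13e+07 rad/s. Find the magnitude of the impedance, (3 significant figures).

1700 Ω

X_L = ωL = 916 Ω
X_C = 1/(ωC) = 2610 Ω
Net reactance X = X_L − X_C = -1690 Ω
Z = 199 − j1690 Ω
|Z| = √(199² + 1690²) = 1700 Ω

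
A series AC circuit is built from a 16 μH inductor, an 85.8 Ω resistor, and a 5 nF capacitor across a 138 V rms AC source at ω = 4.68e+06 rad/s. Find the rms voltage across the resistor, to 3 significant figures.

129 V

X_L = ωL = 74.9 Ω
X_C = 1/(ωC) = 42.7 Ω
Net reactance X = X_L − X_C = 32.1 Ω
Z = 85.8 + j32.1 Ω
|Z| = √(85.8² + 32.1²) = 91.6 Ω
I = V/|Z| = 1.51 A
V_R = I·|Z_R| = 1.51 × 85.8 = 129 V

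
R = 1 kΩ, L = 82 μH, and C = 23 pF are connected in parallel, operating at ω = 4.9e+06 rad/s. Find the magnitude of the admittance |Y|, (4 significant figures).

X_L = ωL = 401.8 Ω
X_C = 1/(ωC) = 8873 Ω
Parallel: admittances add. Y = 1/R + 1/(jωL) + jωC
Y = (0.001000 − j0.002376) S
|Y| = 0.002578 S → |Z| = 1/|Y| = 387.9 Ω, ∠Z = −∠Y = 67.18°

2.578 mS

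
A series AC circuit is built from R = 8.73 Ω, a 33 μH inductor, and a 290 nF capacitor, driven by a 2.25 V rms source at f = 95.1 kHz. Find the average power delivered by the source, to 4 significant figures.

ω = 2πf = 597500 rad/s
X_L = ωL = 19.72 Ω
X_C = 1/(ωC) = 5.771 Ω
Net reactance X = X_L − X_C = 13.95 Ω
Z = 8.730 + j13.95 Ω
|Z| = √(8.730² + 13.95²) = 16.45 Ω
∠Z = arctan(13.95/8.730) = 57.96°
I = V/|Z| = 136.7 mA
P = VI cos φ = 2.25 × 0.1367 × cos(57.96°) = 163.2 mW

163.2 mW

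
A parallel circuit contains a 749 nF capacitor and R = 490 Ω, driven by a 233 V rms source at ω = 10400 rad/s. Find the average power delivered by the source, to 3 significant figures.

X_C = 1/(ωC) = 128 Ω
Parallel: admittances add. Y = 1/R + jωC
Y = (0.00204 + j0.00779) S
|Y| = 0.00805 S → |Z| = 1/|Y| = 124 Ω, ∠Z = −∠Y = -75.3°
I = V/|Z| = 1.88 A
P = VI cos φ = 233 × 1.88 × cos(-75.3°) = 111 W

111 W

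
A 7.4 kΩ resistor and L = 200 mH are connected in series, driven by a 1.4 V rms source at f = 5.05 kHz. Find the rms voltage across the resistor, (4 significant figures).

1.063 V

ω = 2πf = 31730 rad/s
X_L = ωL = 6346 Ω
Z = 7400 + j6346 Ω
|Z| = √(7400² + 6346²) = 9748 Ω
I = V/|Z| = 143.6 μA
V_R = I·|Z_R| = 0.0001436 × 7400 = 1.063 V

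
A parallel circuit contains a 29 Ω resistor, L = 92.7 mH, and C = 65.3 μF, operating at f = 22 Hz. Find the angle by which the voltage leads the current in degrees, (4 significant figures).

ω = 2πf = 138.2 rad/s
X_L = ωL = 12.81 Ω
X_C = 1/(ωC) = 110.8 Ω
Parallel: admittances add. Y = 1/R + 1/(jωL) + jωC
Y = (0.03448 − j0.06901) S
|Y| = 0.07715 S → |Z| = 1/|Y| = 12.96 Ω, ∠Z = −∠Y = 63.45°

63.45°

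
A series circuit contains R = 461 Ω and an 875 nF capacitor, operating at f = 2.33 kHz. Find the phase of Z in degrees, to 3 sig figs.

ω = 2πf = 14640 rad/s
X_C = 1/(ωC) = 78.1 Ω
Z = 461 − j78.1 Ω
|Z| = √(461² + 78.1²) = 468 Ω
∠Z = arctan(-78.1/461) = -9.61°

-9.61°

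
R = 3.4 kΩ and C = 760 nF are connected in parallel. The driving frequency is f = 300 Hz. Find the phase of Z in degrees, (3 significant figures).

ω = 2πf = 1885 rad/s
X_C = 1/(ωC) = 698 Ω
Parallel: admittances add. Y = 1/R + jωC
Y = (0.000294 + j0.00143) S
|Y| = 0.00146 S → |Z| = 1/|Y| = 684 Ω, ∠Z = −∠Y = -78.4°

-78.4°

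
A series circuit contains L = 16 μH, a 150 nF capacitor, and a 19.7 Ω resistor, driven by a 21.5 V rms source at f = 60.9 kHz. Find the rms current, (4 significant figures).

946.7 mA

ω = 2πf = 382600 rad/s
X_L = ωL = 6.122 Ω
X_C = 1/(ωC) = 17.42 Ω
Net reactance X = X_L − X_C = -11.30 Ω
Z = 19.70 − j11.30 Ω
|Z| = √(19.70² + 11.30²) = 22.71 Ω
I = V/|Z| = 21.5/22.71 = 946.7 mA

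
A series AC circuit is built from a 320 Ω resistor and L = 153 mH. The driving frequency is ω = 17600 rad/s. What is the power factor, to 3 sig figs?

0.118

X_L = ωL = 2690 Ω
Z = 320 + j2690 Ω
|Z| = √(320² + 2690²) = 2710 Ω
∠Z = arctan(2690/320) = 83.2°
cos φ = cos(83.2°) = 0.118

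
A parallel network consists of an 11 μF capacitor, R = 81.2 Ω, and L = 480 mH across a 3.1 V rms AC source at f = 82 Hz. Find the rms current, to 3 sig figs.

ω = 2πf = 515.2 rad/s
X_L = ωL = 247 Ω
X_C = 1/(ωC) = 176 Ω
Parallel: admittances add. Y = 1/R + 1/(jωL) + jωC
Y = (0.0123 + j0.00162) S
|Y| = 0.0124 S → |Z| = 1/|Y| = 80.5 Ω, ∠Z = −∠Y = -7.51°
I = V/|Z| = 3.1/80.5 = 38.5 mA

38.5 mA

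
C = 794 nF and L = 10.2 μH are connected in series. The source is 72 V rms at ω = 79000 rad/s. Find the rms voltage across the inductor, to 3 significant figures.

X_L = ωL = 0.806 Ω
X_C = 1/(ωC) = 15.9 Ω
Net reactance X = X_L − X_C = -15.1 Ω
Z = − j15.1 Ω
|Z| = √(0² + 15.1²) = 15.1 Ω
I = V/|Z| = 4.76 A
V_L = I·|Z_L| = 4.76 × 0.806 = 3.83 V

3.83 V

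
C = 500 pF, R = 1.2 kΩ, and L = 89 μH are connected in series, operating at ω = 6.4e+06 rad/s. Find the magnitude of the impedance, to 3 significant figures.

X_L = ωL = 570 Ω
X_C = 1/(ωC) = 312 Ω
Net reactance X = X_L − X_C = 257 Ω
Z = 1200 + j257 Ω
|Z| = √(1200² + 257²) = 1230 Ω

1230 Ω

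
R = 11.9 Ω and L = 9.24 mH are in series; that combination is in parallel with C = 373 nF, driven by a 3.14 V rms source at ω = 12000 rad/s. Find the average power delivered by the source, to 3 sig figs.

X_L = ωL = 111 Ω
X_C = 1/(ωC) = 223 Ω
Branch 1 (R+jX_L): Z₁ = 11.9 + j111 Ω, |Z₁| = 112 Ω
Branch 2 (−jX_C): Z₂ = −j223 Ω
Parallel: Z = Z₁Z₂/(Z₁+Z₂), |Z| = 220 Ω, ∠Z = 77.8°
I = V/|Z| = 14.3 mA
P = VI cos φ = 3.14 × 0.0143 × cos(77.8°) = 9.43 mW

9.43 mW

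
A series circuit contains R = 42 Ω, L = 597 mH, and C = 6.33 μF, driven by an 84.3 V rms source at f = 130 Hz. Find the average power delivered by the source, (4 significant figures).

3.379 W

ω = 2πf = 816.8 rad/s
X_L = ωL = 487.6 Ω
X_C = 1/(ωC) = 193.4 Ω
Net reactance X = X_L − X_C = 294.2 Ω
Z = 42.00 + j294.2 Ω
|Z| = √(42.00² + 294.2²) = 297.2 Ω
∠Z = arctan(294.2/42.00) = 81.88°
I = V/|Z| = 283.6 mA
P = VI cos φ = 84.3 × 0.2836 × cos(81.88°) = 3.379 W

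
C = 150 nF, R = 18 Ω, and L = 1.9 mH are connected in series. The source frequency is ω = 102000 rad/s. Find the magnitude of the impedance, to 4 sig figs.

X_L = ωL = 193.8 Ω
X_C = 1/(ωC) = 65.36 Ω
Net reactance X = X_L − X_C = 128.4 Ω
Z = 18.00 + j128.4 Ω
|Z| = √(18.00² + 128.4²) = 129.7 Ω

129.7 Ω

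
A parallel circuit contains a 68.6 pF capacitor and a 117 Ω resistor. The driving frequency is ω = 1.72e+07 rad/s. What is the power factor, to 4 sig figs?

X_C = 1/(ωC) = 847.5 Ω
Parallel: admittances add. Y = 1/R + jωC
Y = (0.008547 + j0.001180) S
|Y| = 0.008628 S → |Z| = 1/|Y| = 115.9 Ω, ∠Z = −∠Y = -7.860°
cos φ = cos(-7.860°) = 0.9906

0.9906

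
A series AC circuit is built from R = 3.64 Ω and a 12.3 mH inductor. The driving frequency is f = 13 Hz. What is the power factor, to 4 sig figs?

ω = 2πf = 81.68 rad/s
X_L = ωL = 1.005 Ω
Z = 3.640 + j1.005 Ω
|Z| = √(3.640² + 1.005²) = 3.776 Ω
∠Z = arctan(1.005/3.640) = 15.43°
cos φ = cos(15.43°) = 0.9640

0.9640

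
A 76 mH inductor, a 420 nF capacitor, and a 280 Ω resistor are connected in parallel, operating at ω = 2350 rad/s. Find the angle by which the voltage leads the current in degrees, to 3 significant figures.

52.2°

X_L = ωL = 179 Ω
X_C = 1/(ωC) = 1010 Ω
Parallel: admittances add. Y = 1/R + 1/(jωL) + jωC
Y = (0.00357 − j0.00461) S
|Y| = 0.00583 S → |Z| = 1/|Y| = 171 Ω, ∠Z = −∠Y = 52.2°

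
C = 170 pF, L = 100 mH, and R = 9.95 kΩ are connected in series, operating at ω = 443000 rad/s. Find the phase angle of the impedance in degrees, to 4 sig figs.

X_L = ωL = 44300 Ω
X_C = 1/(ωC) = 13280 Ω
Net reactance X = X_L − X_C = 31020 Ω
Z = 9950 + j31020 Ω
|Z| = √(9950² + 31020²) = 32580 Ω
∠Z = arctan(31020/9950) = 72.22°

72.22°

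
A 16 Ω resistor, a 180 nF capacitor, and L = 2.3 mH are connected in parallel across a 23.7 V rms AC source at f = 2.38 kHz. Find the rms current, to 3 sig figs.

1.61 A

ω = 2πf = 14950 rad/s
X_L = ωL = 34.4 Ω
X_C = 1/(ωC) = 372 Ω
Parallel: admittances add. Y = 1/R + 1/(jωL) + jωC
Y = (0.0625 − j0.0264) S
|Y| = 0.0678 S → |Z| = 1/|Y| = 14.7 Ω, ∠Z = −∠Y = 22.9°
I = V/|Z| = 23.7/14.7 = 1.61 A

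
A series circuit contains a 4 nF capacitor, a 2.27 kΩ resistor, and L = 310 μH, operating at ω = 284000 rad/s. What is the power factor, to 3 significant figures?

X_L = ωL = 88.0 Ω
X_C = 1/(ωC) = 880 Ω
Net reactance X = X_L − X_C = -792 Ω
Z = 2270 − j792 Ω
|Z| = √(2270² + 792²) = 2400 Ω
∠Z = arctan(-792/2270) = -19.2°
cos φ = cos(-19.2°) = 0.944

0.944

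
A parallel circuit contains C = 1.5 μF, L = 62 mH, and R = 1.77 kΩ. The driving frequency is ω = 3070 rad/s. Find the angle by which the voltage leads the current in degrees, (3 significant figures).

X_L = ωL = 190 Ω
X_C = 1/(ωC) = 217 Ω
Parallel: admittances add. Y = 1/R + 1/(jωL) + jωC
Y = (0.000565 − j0.000649) S
|Y| = 0.000860 S → |Z| = 1/|Y| = 1160 Ω, ∠Z = −∠Y = 48.9°

48.9°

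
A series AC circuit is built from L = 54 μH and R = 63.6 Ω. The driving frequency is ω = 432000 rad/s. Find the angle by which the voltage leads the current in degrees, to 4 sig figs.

20.14°

X_L = ωL = 23.33 Ω
Z = 63.60 + j23.33 Ω
|Z| = √(63.60² + 23.33²) = 67.74 Ω
∠Z = arctan(23.33/63.60) = 20.14°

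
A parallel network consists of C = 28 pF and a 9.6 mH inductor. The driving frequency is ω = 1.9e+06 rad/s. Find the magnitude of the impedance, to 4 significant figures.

615600 Ω

X_L = ωL = 18240 Ω
X_C = 1/(ωC) = 18800 Ω
Parallel: admittances add. Y = 1/(jωL) + jωC
Y = (0 − j1.625e-06) S
|Y| = 1.625e-06 S → |Z| = 1/|Y| = 615600 Ω, ∠Z = −∠Y = 90.00°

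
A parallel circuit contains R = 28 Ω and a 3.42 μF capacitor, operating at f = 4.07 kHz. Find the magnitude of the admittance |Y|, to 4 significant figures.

ω = 2πf = 25570 rad/s
X_C = 1/(ωC) = 11.43 Ω
Parallel: admittances add. Y = 1/R + jωC
Y = (0.03571 + j0.08746) S
|Y| = 0.09447 S → |Z| = 1/|Y| = 10.59 Ω, ∠Z = −∠Y = -67.79°

94.47 mS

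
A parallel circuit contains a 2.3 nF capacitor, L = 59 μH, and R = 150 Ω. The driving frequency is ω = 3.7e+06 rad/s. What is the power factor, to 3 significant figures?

0.862

X_L = ωL = 218 Ω
X_C = 1/(ωC) = 118 Ω
Parallel: admittances add. Y = 1/R + 1/(jωL) + jωC
Y = (0.00667 + j0.00393) S
|Y| = 0.00774 S → |Z| = 1/|Y| = 129 Ω, ∠Z = −∠Y = -30.5°
cos φ = cos(-30.5°) = 0.862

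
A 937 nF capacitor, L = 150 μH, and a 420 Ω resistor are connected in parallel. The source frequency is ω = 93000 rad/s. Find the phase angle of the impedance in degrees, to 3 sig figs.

X_L = ωL = 13.9 Ω
X_C = 1/(ωC) = 11.5 Ω
Parallel: admittances add. Y = 1/R + 1/(jωL) + jωC
Y = (0.00238 + j0.0155) S
|Y| = 0.0156 S → |Z| = 1/|Y| = 63.9 Ω, ∠Z = −∠Y = -81.2°

-81.2°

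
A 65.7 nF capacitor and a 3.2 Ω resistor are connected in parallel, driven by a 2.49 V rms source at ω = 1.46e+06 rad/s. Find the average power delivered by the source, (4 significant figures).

1.938 W

X_C = 1/(ωC) = 10.43 Ω
Parallel: admittances add. Y = 1/R + jωC
Y = (0.3125 + j0.09592) S
|Y| = 0.3269 S → |Z| = 1/|Y| = 3.059 Ω, ∠Z = −∠Y = -17.06°
I = V/|Z| = 814.0 mA
P = VI cos φ = 2.49 × 0.8140 × cos(-17.06°) = 1.938 W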